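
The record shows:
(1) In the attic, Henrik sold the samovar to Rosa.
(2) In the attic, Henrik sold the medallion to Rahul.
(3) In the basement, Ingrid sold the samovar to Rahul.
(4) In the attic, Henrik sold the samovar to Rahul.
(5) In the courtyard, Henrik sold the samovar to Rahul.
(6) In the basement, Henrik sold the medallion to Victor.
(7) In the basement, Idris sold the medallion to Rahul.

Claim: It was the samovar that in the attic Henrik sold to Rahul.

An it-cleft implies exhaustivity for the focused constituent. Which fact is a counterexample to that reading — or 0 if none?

The cleft puts "the samovar" in focus and presupposes the open proposition with same agent, recipient, setting (Henrik / Rahul / in the attic).
Exhaustivity: the samovar is the only thing satisfying that background.
But fact (2) also has same agent, recipient, setting (Henrik / Rahul / in the attic), with thing = the medallion — so the exhaustive reading fails.

2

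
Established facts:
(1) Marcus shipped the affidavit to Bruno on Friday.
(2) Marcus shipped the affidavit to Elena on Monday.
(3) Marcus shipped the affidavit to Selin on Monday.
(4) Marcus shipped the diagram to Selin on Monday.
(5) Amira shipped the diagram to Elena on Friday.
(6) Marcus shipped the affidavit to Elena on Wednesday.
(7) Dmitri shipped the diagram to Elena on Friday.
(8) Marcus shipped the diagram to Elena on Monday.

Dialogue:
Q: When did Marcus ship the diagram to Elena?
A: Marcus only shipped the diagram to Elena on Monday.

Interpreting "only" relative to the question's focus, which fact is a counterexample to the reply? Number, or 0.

0

The question "When did ...?" targets the setting, so in the reply the focus falls on "on Monday".
"Only" then excludes alternative settings while the background — Marcus as agent and the diagram as thing and Elena as recipient — is held fixed.
No fact keeps Marcus as agent and the diagram as thing and Elena as recipient while changing the setting; every other fact differs on something backgrounded. The reply stands.
(Fact (4) would refute a reading with focus on the recipient — but that is not what the question asks.)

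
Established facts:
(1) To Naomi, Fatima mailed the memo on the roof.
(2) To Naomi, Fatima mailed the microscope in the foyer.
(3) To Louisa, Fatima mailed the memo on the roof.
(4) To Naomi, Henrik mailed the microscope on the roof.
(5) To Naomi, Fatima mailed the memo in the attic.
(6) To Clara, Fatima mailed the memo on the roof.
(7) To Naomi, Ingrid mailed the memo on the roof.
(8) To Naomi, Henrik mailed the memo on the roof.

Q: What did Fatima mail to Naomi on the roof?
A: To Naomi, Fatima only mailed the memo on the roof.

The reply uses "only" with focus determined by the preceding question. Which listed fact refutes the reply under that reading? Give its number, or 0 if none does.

0

Answering "What did ...?" puts focus on the thing — here, "the memo".
So "only" ranges over things; the rest (agent = Fatima, recipient = Naomi, setting = on the roof) is presupposed.
No fact keeps agent = Fatima, recipient = Naomi, setting = on the roof while changing the thing; every other fact differs on something backgrounded. The reply stands.
(Fact (3) would refute a reading with focus on the recipient — but that is not what the question asks.)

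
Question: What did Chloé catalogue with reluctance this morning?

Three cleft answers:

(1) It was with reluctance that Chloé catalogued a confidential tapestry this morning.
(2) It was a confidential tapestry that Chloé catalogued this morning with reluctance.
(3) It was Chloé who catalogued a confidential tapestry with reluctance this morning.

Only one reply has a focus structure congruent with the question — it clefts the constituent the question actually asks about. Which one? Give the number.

The question word "what" targets the direct object.
Option (1) clefts "with reluctance" — the manner, not what was asked.
Option (2) clefts "a confidential tapestry" — that matches what the question asks about.
Option (3) clefts "Chloé" — the subject (agent), not what was asked.
So the congruent reply is (2).

2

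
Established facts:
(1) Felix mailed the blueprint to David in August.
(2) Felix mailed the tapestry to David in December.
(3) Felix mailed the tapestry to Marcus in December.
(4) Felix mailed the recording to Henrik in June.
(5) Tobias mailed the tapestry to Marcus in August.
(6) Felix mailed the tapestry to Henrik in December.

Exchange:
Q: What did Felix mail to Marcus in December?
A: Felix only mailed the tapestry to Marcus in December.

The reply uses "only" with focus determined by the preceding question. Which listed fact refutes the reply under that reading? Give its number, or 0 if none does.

0

Answering "What did ...?" puts focus on the thing — here, "the tapestry".
"Only" then excludes alternative things while the background — Felix as agent and Marcus as recipient and in December as setting — is held fixed.
No fact keeps Felix as agent and Marcus as recipient and in December as setting while changing the thing; every other fact differs on something backgrounded. The reply stands.
(Fact (2) would refute a reading with focus on the recipient — but that is not what the question asks.)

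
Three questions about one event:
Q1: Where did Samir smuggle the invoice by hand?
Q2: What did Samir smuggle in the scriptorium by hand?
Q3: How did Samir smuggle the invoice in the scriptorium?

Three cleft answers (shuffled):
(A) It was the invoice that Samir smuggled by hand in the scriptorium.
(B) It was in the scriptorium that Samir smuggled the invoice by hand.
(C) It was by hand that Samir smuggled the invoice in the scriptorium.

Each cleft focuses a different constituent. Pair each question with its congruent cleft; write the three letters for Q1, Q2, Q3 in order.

Q1 asks about the location; cleft (B) focuses "in the scriptorium", which is the location — so Q1 → B.
Q2 asks about the direct object; cleft (A) focuses "the invoice", which is the direct object — so Q2 → A.
Q3 asks about the manner; cleft (C) focuses "by hand", which is the manner — so Q3 → C.
Mapping: Q1→B, Q2→A, Q3→C.

BAC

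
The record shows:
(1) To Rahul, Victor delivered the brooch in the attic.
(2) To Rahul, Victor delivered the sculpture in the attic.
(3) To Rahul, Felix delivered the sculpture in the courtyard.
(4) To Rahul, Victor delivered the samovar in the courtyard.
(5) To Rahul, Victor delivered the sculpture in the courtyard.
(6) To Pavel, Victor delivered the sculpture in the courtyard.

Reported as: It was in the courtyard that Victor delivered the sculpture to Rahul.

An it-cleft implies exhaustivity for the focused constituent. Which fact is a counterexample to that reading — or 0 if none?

2

The cleft puts "in the courtyard" in focus and presupposes the open proposition with Victor as agent and the sculpture as thing and Rahul as recipient.
Exhaustivity: in the courtyard is the only setting satisfying that background.
But fact (2) also has Victor as agent and the sculpture as thing and Rahul as recipient, with setting = in the attic — so the exhaustive reading fails.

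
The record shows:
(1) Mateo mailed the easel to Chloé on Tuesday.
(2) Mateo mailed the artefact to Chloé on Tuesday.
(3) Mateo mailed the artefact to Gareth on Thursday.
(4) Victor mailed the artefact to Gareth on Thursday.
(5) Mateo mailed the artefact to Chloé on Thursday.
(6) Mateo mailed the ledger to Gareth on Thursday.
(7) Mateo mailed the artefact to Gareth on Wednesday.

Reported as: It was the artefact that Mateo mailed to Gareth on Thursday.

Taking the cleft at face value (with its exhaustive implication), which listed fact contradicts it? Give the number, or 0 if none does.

6

Focus of the cleft: "the artefact" (the thing). Presupposed background: Mateo as agent and Gareth as recipient and on Thursday as setting.
The exhaustive reading says no other thing fits that background.
Fact (6) shares the background but with thing = the ledger; exhaustivity is violated.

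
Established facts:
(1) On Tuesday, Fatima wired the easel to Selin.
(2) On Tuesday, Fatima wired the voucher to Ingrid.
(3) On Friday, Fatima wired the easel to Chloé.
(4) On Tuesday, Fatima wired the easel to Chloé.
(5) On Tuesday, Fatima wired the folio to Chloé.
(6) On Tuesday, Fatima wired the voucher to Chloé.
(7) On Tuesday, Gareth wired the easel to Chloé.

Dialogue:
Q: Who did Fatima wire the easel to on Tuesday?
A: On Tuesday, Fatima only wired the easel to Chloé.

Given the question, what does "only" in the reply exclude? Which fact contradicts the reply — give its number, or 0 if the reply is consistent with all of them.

1

The question "Who did ... to ...?" targets the recipient, so in the reply the focus falls on "Chloé".
So "only" ranges over recipients; the rest (agent = Fatima, thing = the easel, setting = on Tuesday) is presupposed.
Fact (1) keeps agent = Fatima, thing = the easel, setting = on Tuesday but has recipient = Selin; that refutes the reply.
(Fact (3) would refute a reading with focus on the setting — but that is not what the question asks.)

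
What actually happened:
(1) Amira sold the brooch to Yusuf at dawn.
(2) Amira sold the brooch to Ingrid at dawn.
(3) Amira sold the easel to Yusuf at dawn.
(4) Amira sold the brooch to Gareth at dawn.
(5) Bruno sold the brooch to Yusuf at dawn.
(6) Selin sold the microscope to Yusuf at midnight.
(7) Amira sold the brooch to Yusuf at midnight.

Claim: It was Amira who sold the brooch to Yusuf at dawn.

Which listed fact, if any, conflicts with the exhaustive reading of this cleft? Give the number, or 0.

5

Focus of the cleft: "Amira" (the agent). Presupposed background: thing = the brooch, recipient = Yusuf, setting = at dawn.
Exhaustivity: Amira is the only agent satisfying that background.
Fact (5) shares the background but with agent = Bruno; exhaustivity is violated.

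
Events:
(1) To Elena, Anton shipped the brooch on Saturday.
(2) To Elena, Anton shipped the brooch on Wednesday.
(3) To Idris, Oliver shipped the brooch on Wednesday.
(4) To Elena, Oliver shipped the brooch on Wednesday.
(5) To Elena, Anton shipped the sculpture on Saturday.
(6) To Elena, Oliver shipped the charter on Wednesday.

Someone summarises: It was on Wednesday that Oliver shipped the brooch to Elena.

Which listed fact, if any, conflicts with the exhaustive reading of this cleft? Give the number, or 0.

0

Focus of the cleft: "on Wednesday" (the setting). Presupposed background: same agent, thing, recipient (Oliver / the brooch / Elena).
The exhaustive reading says no other setting fits that background.
Every other fact differs from the presupposition on some backgrounded slot, so none challenges the exhaustivity.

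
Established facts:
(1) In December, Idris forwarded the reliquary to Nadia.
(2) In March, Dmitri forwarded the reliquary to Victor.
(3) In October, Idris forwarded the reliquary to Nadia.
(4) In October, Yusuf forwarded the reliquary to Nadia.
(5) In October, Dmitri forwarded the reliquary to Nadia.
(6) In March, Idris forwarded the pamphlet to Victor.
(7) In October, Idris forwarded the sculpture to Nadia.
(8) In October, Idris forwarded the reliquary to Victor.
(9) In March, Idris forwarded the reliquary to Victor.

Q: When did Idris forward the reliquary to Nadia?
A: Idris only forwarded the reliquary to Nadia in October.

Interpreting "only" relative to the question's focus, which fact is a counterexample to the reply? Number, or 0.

1

Answering "When did ...?" puts focus on the setting — here, "in October".
"Only" then excludes alternative settings while the background — Idris as agent and the reliquary as thing and Nadia as recipient — is held fixed.
Fact (1) keeps Idris as agent and the reliquary as thing and Nadia as recipient but has setting = in December; that refutes the reply.
(Fact (7) would refute a reading with focus on the thing — but that is not what the question asks.)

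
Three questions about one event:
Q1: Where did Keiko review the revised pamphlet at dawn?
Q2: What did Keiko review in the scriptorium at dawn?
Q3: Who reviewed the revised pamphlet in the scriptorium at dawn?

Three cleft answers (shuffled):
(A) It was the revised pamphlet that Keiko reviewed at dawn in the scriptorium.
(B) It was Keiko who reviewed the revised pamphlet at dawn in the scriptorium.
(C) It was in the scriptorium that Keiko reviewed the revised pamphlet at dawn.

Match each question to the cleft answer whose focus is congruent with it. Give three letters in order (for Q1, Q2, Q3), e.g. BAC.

Q1 asks about the location; cleft (C) focuses "in the scriptorium", which is the location — so Q1 → C.
Q2 asks about the direct object; cleft (A) focuses "the revised pamphlet", which is the direct object — so Q2 → A.
Q3 asks about the subject (agent); cleft (B) focuses "Keiko", which is the subject (agent) — so Q3 → B.
Mapping: Q1→C, Q2→A, Q3→B.

CAB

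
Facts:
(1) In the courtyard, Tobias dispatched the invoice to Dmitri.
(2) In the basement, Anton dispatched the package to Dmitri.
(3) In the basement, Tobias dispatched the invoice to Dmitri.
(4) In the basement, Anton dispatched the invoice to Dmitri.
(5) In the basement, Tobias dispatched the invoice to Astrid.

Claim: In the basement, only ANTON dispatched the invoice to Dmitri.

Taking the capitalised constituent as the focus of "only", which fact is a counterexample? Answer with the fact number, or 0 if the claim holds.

3

Focus (in capitals) is "Anton" — the agent. "Only" excludes alternative agents while holding fixed the invoice as thing and Dmitri as recipient and in the basement as setting.
Fact (3) matches on the invoice as thing and Dmitri as recipient and in the basement as setting, but has agent = Tobias instead. That refutes the claim.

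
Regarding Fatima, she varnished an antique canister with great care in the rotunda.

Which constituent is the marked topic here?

The construction explicitly marks "Fatima" as what the sentence is about — the topic.
The remainder of the clause is the comment (what is said about the topic).

Fatima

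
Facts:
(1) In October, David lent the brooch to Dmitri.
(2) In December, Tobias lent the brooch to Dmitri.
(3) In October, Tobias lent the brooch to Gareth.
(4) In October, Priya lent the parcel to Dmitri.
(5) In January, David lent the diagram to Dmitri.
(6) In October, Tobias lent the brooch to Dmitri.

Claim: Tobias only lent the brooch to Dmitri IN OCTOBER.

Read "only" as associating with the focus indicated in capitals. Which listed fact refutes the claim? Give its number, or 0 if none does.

2

The capitals mark "in October" as focus. So "only" rules out other settings, with the rest (same agent, thing, recipient (Tobias / the brooch / Dmitri)) as background.
Fact (2) matches on same agent, thing, recipient (Tobias / the brooch / Dmitri), but has setting = in December instead. That refutes the claim.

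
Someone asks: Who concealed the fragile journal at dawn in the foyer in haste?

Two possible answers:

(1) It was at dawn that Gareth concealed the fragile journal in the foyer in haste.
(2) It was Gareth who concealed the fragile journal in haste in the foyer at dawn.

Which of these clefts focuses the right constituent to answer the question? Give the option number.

The question word "who" targets the subject (agent).
Option (1) clefts "at dawn" — the time, not what was asked.
Option (2) clefts "Gareth" — that matches what the question asks about.
So the congruent reply is (2).

2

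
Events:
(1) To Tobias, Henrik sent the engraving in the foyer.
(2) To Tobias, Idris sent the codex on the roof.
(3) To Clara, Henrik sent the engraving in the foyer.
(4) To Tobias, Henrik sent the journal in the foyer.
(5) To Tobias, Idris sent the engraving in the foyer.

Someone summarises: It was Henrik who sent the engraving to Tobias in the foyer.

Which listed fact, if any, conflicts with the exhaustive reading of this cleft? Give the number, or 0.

The cleft puts "Henrik" in focus and presupposes the open proposition with same thing, recipient, setting (the engraving / Tobias / in the foyer).
Exhaustivity: Henrik is the only agent satisfying that background.
Fact (5) shares the background but with agent = Idris; exhaustivity is violated.

5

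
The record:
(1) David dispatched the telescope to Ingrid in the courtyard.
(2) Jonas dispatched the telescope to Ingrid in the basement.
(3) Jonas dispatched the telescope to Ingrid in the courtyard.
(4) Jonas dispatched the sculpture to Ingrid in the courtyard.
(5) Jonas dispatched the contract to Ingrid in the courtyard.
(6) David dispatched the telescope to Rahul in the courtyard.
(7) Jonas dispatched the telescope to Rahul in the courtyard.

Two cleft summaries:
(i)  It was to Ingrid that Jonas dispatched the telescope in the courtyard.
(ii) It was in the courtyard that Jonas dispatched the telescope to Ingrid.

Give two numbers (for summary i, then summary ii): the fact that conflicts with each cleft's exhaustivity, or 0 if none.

7, 2

(i): focus "Ingrid". Looking for agent = Jonas, thing = the telescope, setting = in the courtyard with some other recipient — fact (7) has Rahul there. Refuted.
(ii): focus "in the courtyard". Looking for agent = Jonas, thing = the telescope, recipient = Ingrid with some other setting — fact (2) has in the basement there. Refuted.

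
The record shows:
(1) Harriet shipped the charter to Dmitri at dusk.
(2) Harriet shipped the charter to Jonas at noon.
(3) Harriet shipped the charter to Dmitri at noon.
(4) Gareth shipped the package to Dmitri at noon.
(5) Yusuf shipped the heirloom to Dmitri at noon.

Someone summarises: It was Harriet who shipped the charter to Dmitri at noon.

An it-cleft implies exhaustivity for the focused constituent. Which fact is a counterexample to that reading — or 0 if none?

Focus of the cleft: "Harriet" (the agent). Presupposed background: same thing, recipient, setting (the charter / Dmitri / at noon).
The exhaustive reading says no other agent fits that background.
No listed fact matches the background with a different agent. Exhaustivity holds.

0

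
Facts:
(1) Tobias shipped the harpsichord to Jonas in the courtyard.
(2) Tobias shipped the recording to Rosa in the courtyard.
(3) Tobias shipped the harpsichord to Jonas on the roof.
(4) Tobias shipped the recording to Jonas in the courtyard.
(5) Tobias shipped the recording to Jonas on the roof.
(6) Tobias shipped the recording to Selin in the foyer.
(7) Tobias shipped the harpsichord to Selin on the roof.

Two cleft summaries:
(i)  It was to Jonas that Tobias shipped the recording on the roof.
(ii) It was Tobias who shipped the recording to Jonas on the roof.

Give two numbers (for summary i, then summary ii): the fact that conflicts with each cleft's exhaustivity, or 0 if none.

Summary (i) focuses "Jonas" (the recipient); background agent = Tobias, thing = the recording, setting = on the roof. No fact matches that background with a different recipient, so 0.
Summary (ii) focuses "Tobias" (the agent); background thing = the recording, recipient = Jonas, setting = on the roof. No fact matches that background with a different agent, so 0.

0, 0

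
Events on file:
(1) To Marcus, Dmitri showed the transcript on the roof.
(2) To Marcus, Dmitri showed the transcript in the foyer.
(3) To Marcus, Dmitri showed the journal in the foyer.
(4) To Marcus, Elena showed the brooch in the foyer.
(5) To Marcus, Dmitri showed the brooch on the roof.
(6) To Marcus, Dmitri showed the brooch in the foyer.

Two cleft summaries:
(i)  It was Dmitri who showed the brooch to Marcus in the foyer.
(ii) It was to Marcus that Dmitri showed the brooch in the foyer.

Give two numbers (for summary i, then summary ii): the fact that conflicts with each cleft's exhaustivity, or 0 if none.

Summary (i) focuses "Dmitri" (the agent); background the brooch as thing and Marcus as recipient and in the foyer as setting. Fact (4) matches that background with agent = Elena — refutes (i).
Summary (ii) focuses "Marcus" (the recipient); background Dmitri as agent and the brooch as thing and in the foyer as setting. No fact matches that background with a different recipient, so 0.

4, 0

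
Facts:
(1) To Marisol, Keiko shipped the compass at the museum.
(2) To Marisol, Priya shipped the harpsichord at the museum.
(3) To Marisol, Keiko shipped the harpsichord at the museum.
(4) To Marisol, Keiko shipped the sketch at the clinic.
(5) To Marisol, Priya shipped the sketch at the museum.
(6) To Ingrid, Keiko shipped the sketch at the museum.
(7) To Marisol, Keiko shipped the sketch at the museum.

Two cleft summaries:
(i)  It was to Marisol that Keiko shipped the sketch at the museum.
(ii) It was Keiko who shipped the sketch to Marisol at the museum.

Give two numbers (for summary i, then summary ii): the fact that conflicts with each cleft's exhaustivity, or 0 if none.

6, 5

Summary (i) focuses "Marisol" (the recipient); background agent = Keiko, thing = the sketch, setting = at the museum. Fact (6) matches that background with recipient = Ingrid — refutes (i).
Summary (ii) focuses "Keiko" (the agent); background thing = the sketch, recipient = Marisol, setting = at the museum. Fact (5) matches that background with agent = Priya — refutes (ii).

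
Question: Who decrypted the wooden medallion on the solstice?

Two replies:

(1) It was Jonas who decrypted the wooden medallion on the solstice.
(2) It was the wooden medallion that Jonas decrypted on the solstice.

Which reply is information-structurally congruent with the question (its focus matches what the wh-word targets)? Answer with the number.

The question word "who" targets the subject (agent).
Option (1) clefts "Jonas" — that matches what the question asks about.
Option (2) clefts "the wooden medallion" — the direct object, not what was asked.
So the congruent reply is (1).

1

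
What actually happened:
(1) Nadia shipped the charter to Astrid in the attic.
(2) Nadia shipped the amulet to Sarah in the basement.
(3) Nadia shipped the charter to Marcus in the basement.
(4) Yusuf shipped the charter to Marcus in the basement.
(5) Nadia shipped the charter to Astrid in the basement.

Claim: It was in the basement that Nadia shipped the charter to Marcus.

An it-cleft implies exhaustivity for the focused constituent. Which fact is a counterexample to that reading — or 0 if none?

The cleft puts "in the basement" in focus and presupposes the open proposition with same agent, thing, recipient (Nadia / the charter / Marcus).
Exhaustivity: in the basement is the only setting satisfying that background.
No listed fact matches the background with a different setting. Exhaustivity holds.

0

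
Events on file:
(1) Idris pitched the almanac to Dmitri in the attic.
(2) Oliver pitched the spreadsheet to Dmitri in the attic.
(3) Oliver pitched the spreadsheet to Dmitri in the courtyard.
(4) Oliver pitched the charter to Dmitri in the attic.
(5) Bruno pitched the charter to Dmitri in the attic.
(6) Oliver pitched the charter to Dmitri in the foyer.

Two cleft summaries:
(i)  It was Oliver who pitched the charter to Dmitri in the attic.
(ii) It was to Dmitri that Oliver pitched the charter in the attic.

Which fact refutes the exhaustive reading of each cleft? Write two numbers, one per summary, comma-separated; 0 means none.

5, 0

Summary (i) focuses "Oliver" (the agent); background the charter as thing and Dmitri as recipient and in the attic as setting. Fact (5) matches that background with agent = Bruno — refutes (i).
Summary (ii) focuses "Dmitri" (the recipient); background Oliver as agent and the charter as thing and in the attic as setting. No fact matches that background with a different recipient, so 0.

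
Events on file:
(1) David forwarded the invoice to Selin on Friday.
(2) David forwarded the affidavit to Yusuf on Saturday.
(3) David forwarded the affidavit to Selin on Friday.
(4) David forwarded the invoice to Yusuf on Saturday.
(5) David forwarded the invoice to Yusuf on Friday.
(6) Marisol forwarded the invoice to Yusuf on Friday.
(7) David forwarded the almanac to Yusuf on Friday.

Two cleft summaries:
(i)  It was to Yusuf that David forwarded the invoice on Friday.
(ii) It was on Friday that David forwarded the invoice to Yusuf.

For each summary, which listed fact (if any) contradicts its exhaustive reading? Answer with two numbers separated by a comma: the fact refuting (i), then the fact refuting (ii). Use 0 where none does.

(i): focus "Yusuf". Looking for same agent, thing, setting (David / the invoice / on Friday) with some other recipient — fact (1) has Selin there. Refuted.
(ii): focus "on Friday". Looking for same agent, thing, recipient (David / the invoice / Yusuf) with some other setting — fact (4) has on Saturday there. Refuted.

1, 4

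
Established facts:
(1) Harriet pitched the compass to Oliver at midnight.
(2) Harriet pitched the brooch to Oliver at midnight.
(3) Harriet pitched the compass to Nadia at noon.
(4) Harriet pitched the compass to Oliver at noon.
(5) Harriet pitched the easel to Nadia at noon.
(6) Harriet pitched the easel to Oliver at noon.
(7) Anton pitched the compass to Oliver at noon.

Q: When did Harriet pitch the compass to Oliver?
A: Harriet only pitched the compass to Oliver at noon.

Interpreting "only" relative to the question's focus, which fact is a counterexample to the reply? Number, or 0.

1

The question "When did ...?" targets the setting, so in the reply the focus falls on "at noon".
So "only" ranges over settings; the rest (same agent, thing, recipient (Harriet / the compass / Oliver)) is presupposed.
Fact (1) shares the background with a different setting (at midnight) — counterexample.
(Fact (3) would refute a reading with focus on the recipient — but that is not what the question asks.)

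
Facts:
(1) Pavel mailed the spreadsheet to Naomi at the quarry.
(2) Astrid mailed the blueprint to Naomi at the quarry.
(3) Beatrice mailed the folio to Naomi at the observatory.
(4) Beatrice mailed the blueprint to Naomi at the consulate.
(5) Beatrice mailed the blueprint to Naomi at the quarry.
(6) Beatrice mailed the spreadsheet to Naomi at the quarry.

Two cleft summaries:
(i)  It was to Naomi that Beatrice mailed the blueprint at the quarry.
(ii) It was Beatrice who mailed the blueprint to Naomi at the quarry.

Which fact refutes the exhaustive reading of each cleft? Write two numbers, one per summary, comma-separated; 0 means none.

Summary (i) focuses "Naomi" (the recipient); background Beatrice as agent and the blueprint as thing and at the quarry as setting. No fact matches that background with a different recipient, so 0.
Summary (ii) focuses "Beatrice" (the agent); background the blueprint as thing and Naomi as recipient and at the quarry as setting. Fact (2) matches that background with agent = Astrid — refutes (ii).

0, 2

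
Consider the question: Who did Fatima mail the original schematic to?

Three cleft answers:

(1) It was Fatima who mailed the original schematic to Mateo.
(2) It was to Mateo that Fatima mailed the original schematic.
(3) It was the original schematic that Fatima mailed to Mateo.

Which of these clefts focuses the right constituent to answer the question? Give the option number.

The question word "who" targets the recipient.
Option (1) clefts "Fatima" — the subject (agent), not what was asked.
Option (2) clefts "to Mateo" — that matches what the question asks about.
Option (3) clefts "the original schematic" — the direct object, not what was asked.
So the congruent reply is (2).

2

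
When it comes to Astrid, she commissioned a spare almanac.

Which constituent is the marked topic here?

Astrid

The construction explicitly marks "Astrid" as what the sentence is about — the topic.
The remainder of the clause is the comment (what is said about the topic).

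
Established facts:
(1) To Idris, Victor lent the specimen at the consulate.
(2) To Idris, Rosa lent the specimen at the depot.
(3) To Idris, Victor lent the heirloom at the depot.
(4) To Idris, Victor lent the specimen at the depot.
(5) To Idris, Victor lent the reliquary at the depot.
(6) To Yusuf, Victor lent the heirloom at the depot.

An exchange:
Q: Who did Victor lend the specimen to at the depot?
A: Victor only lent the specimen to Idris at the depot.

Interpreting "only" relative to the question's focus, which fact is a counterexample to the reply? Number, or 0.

Answering "Who did ... to ...?" puts focus on the recipient — here, "Idris".
"Only" then excludes alternative recipients while the background — agent = Victor, thing = the specimen, setting = at the depot — is held fixed.
No listed fact shares that background with another recipient. Nothing contradicts the reply.
(Fact (1) would refute a reading with focus on the setting — but that is not what the question asks.)

0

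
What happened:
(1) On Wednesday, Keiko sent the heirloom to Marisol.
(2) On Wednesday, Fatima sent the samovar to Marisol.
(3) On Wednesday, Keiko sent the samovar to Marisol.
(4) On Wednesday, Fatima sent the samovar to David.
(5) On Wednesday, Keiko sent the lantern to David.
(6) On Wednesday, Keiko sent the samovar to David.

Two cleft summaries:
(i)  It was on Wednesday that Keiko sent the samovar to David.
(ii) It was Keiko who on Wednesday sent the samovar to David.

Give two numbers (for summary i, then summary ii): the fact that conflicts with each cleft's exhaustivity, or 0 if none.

Summary (i) focuses "on Wednesday" (the setting); background Keiko as agent and the samovar as thing and David as recipient. No fact matches that background with a different setting, so 0.
Summary (ii) focuses "Keiko" (the agent); background the samovar as thing and David as recipient and on Wednesday as setting. Fact (4) matches that background with agent = Fatima — refutes (ii).

0, 4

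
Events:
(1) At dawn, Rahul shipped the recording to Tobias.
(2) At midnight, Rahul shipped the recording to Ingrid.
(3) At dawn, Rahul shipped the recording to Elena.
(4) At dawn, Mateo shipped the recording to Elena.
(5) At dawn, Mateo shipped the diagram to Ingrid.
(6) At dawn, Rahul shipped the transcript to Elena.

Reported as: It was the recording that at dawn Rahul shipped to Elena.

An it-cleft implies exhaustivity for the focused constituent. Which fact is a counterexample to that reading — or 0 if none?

Focus of the cleft: "the recording" (the thing). Presupposed background: agent = Rahul, recipient = Elena, setting = at dawn.
The exhaustive reading says no other thing fits that background.
Fact (6) shares the background but with thing = the transcript; exhaustivity is violated.

6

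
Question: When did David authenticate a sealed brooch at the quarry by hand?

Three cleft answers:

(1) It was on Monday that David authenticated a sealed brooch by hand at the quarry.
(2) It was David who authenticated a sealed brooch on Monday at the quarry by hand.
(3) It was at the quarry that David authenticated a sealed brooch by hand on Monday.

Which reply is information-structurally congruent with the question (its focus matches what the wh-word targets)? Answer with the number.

1

The question word "when" targets the time.
Option (1) clefts "on Monday" — that matches what the question asks about.
Option (2) clefts "David" — the subject (agent), not what was asked.
Option (3) clefts "at the quarry" — the location, not what was asked.
So the congruent reply is (1).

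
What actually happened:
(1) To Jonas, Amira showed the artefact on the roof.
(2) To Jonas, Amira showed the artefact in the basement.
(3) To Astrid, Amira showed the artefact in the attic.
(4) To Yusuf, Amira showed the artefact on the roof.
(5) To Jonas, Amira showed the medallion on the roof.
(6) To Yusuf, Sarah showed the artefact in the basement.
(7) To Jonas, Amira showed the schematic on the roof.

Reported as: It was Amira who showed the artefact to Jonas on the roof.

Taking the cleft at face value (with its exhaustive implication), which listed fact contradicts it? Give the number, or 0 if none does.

0

Focus of the cleft: "Amira" (the agent). Presupposed background: thing = the artefact, recipient = Jonas, setting = on the roof.
The exhaustive reading says no other agent fits that background.
No listed fact matches the background with a different agent. Exhaustivity holds.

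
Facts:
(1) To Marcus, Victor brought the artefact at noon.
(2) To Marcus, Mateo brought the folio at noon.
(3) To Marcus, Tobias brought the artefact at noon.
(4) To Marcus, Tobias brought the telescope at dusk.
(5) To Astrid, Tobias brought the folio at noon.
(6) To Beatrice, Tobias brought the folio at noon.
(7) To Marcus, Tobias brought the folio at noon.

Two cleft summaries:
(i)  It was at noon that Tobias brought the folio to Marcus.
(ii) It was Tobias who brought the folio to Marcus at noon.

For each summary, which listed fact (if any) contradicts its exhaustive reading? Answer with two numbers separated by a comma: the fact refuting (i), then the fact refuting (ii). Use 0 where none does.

0, 2

Summary (i) focuses "at noon" (the setting); background same agent, thing, recipient (Tobias / the folio / Marcus). No fact matches that background with a different setting, so 0.
Summary (ii) focuses "Tobias" (the agent); background same thing, recipient, setting (the folio / Marcus / at noon). Fact (2) matches that background with agent = Mateo — refutes (ii).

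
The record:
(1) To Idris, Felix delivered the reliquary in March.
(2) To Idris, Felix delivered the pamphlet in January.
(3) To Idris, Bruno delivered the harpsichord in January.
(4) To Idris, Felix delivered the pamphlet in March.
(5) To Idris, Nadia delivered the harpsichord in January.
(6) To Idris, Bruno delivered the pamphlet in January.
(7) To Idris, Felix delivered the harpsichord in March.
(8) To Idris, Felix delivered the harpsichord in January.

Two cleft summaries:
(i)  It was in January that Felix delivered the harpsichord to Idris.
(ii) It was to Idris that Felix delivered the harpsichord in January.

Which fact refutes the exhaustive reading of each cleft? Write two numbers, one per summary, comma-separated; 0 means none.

7, 0

(i): focus "in January". Looking for agent = Felix, thing = the harpsichord, recipient = Idris with some other setting — fact (7) has in March there. Refuted.
(ii): focus "Idris". No fact shares agent = Felix, thing = the harpsichord, setting = in January with a different recipient. 0.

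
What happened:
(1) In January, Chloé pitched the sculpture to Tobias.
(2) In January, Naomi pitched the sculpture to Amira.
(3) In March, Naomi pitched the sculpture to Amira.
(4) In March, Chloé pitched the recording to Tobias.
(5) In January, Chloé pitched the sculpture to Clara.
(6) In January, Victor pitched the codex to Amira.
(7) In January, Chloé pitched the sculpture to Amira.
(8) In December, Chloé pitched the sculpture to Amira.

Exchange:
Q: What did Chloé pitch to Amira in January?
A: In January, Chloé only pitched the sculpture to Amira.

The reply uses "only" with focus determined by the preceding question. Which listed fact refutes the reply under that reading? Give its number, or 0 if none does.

Answering "What did ...?" puts focus on the thing — here, "the sculpture".
"Only" then excludes alternative things while the background — same agent, recipient, setting (Chloé / Amira / in January) — is held fixed.
No fact keeps same agent, recipient, setting (Chloé / Amira / in January) while changing the thing; every other fact differs on something backgrounded. The reply stands.
(Fact (1) would refute a reading with focus on the recipient — but that is not what the question asks.)

0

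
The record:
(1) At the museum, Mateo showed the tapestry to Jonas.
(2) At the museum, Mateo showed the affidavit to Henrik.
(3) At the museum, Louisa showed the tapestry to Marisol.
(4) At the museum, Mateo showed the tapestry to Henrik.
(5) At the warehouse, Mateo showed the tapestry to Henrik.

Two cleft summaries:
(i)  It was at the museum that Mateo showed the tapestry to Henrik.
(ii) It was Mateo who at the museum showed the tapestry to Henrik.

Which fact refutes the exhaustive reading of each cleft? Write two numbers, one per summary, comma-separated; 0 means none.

Summary (i) focuses "at the museum" (the setting); background agent = Mateo, thing = the tapestry, recipient = Henrik. Fact (5) matches that background with setting = at the warehouse — refutes (i).
Summary (ii) focuses "Mateo" (the agent); background thing = the tapestry, recipient = Henrik, setting = at the museum. No fact matches that background with a different agent, so 0.

5, 0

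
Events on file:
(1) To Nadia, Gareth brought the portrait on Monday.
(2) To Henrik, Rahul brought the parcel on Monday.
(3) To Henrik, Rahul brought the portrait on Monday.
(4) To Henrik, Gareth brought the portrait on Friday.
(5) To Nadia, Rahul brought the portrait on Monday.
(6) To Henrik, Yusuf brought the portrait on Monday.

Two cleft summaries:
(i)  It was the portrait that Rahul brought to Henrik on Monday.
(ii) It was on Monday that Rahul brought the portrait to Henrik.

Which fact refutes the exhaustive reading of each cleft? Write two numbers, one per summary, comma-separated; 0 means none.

2, 0

(i): focus "the portrait". Looking for same agent, recipient, setting (Rahul / Henrik / on Monday) with some other thing — fact (2) has the parcel there. Refuted.
(ii): focus "on Monday". No fact shares same agent, thing, recipient (Rahul / the portrait / Henrik) with a different setting. 0.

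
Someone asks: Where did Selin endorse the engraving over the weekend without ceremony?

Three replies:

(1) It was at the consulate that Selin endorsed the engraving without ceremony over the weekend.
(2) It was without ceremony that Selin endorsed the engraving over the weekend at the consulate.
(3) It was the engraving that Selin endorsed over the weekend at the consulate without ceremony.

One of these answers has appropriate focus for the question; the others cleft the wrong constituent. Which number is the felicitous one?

The question word "where" targets the location.
Option (1) clefts "at the consulate" — that matches what the question asks about.
Option (2) clefts "without ceremony" — the manner, not what was asked.
Option (3) clefts "the engraving" — the direct object, not what was asked.
So the congruent reply is (1).

1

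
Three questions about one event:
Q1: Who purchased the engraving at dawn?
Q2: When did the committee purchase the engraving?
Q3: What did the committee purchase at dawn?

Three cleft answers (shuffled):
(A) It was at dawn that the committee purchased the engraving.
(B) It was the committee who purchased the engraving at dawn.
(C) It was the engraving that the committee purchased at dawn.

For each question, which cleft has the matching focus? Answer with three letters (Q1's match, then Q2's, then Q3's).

Q1 asks about the subject (agent); cleft (B) focuses "the committee", which is the subject (agent) — so Q1 → B.
Q2 asks about the time; cleft (A) focuses "at dawn", which is the time — so Q2 → A.
Q3 asks about the direct object; cleft (C) focuses "the engraving", which is the direct object — so Q3 → C.
Mapping: Q1→B, Q2→A, Q3→C.

BAC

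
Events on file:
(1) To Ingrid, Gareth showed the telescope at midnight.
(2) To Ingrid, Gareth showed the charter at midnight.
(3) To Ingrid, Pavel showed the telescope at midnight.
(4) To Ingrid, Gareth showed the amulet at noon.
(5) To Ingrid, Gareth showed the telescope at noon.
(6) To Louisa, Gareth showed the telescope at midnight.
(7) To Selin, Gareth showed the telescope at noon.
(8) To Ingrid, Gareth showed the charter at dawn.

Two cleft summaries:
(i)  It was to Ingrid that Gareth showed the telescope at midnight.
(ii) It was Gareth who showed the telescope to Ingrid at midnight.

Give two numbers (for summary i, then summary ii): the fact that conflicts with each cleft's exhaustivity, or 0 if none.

6, 3

(i): focus "Ingrid". Looking for Gareth as agent and the telescope as thing and at midnight as setting with some other recipient — fact (6) has Louisa there. Refuted.
(ii): focus "Gareth". Looking for the telescope as thing and Ingrid as recipient and at midnight as setting with some other agent — fact (3) has Pavel there. Refuted.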